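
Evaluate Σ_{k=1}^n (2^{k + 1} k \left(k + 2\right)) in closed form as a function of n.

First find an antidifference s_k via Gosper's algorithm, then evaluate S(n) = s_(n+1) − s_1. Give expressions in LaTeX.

r(k) = 2*(k + 1)*(k + 3)/(k*(k + 2)) after simplifying.
Factor: A=2; B=1; C=k**2 + 2*k.
Set up (2)·f(k+1) − (1)·f(k) − (k**2 + 2*k) = 0.
From deg A=0, deg B=0, deg C=2: d=2.
Match coefficients ⇒ f(k) = k**2 - 2*k + 2.
Certificate R = B(k−1)f/C = (k**2 - 2*k + 2)/(k*(k + 2)) gives s_k = 2**(k + 1)*(k**2 - 2*k + 2).
s_(k+1) − s_k = 2**(k + 1)*k*(k + 2) = t_k.
s_(n+1) = 2**(n + 2)*(n**2 + 1) and s_(1) = 4, so S(n) = 4*2**n*n**2 + 4*2**n - 4.

S(n) = 4 \cdot 2^{n} n^{2} + 4 \cdot 2^{n} - 4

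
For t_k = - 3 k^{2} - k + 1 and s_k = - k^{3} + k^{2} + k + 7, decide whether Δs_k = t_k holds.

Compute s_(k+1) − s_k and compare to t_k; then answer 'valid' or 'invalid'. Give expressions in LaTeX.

Valid: the claim telescopes to t_k.

s_(k+1) = -k**3 - 2*k**2 + 8
s_(k+1) − s_k = -3*k**2 - k + 1
(s_(k+1) − s_k) − t_k = 0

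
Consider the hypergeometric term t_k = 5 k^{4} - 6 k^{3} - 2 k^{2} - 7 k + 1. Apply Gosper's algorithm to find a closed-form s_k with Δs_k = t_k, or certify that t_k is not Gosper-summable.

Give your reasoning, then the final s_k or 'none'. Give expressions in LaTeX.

s_k = k \left(k^{4} - 4 k^{3} + 4 k^{2} - 4 k + 4\right)

Compute t_(k+1)/t_k: get (5*k**4 + 14*k**3 + 10*k**2 - 9*k - 9)/(5*k**4 - 6*k**3 - 2*k**2 - 7*k + 1).
Factor: A=1; B=1; C=k**4 - 6*k**3/5 - 2*k**2/5 - 7*k/5 + 1/5.
Solve (1)·f(k+1) − (1)·f(k) = k**4 - 6*k**3/5 - 2*k**2/5 - 7*k/5 + 1/5.
d = 5 from the (0,0,4) case.
Match coefficients ⇒ f(k) = k*(k**4 - 4*k**3 + 4*k**2 - 4*k + 4)/5.
R(k) = B(k−1)·f(k)/C(k) = k*(k**4 - 4*k**3 + 4*k**2 - 4*k + 4)/(5*k**4 - 6*k**3 - 2*k**2 - 7*k + 1); s_k = R·t_k = k*(k**4 - 4*k**3 + 4*k**2 - 4*k + 4).
Δs = 5*k**4 - 6*k**3 - 2*k**2 - 7*k + 1, as required.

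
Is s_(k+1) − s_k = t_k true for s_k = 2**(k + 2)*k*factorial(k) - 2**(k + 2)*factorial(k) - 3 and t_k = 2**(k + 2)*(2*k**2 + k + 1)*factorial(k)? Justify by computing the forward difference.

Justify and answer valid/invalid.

valid (s_(k+1) − s_k reduces to t_k)

s_(k+1) = 2**(k + 3)*k**2*factorial(k) + 2**(k + 3)*k*factorial(k) - 3
s_(k+1) − s_k = 2**(k + 2)*(2*k**2 + k + 1)*factorial(k)
(s_(k+1) − s_k) − t_k = 0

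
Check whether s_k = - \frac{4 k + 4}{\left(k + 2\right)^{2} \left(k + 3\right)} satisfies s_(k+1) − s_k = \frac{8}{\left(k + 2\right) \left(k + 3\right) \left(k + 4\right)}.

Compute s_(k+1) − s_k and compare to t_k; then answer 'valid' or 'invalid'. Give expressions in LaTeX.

s_(k+1) = 4*(-k - 2)/((k + 3)**2*(k + 4))
s_(k+1) − s_k = 4*(2*k**2 + 7*k + 4)/(k**5 + 14*k**4 + 77*k**3 + 208*k**2 + 276*k + 144)
(s_(k+1) − s_k) − t_k = 4*(-3*k - 8)/(k**5 + 14*k**4 + 77*k**3 + 208*k**2 + 276*k + 144)

Invalid: residual \frac{4 \left(- 3 k - 8\right)}{k^{5} + 14 k^{4} + 77 k^{3} + 208 k^{2} + 276 k + 144} ≠ 0.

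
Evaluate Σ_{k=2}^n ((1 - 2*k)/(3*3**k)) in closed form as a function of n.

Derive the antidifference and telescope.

Compute t_(k+1)/t_k: get (2*k + 1)/(3*(2*k - 1)).
A = 1/3, B = 1, C = k - 1/2.
Set up (1/3)·f(k+1) − (1)·f(k) − (k - 1/2) = 0.
deg f ≤ 1 (via 0,0,1).
Solve for f: f(k) = -3*k/2 (degree 1 ≤ 1).
So s_k = (B(k−1)f/C)·t_k = (-3*k/(2*k - 1))·t_k = k/3**k.
Verify: (1 - 2*k)/(3*3**k) matches t_k.
s_(n+1) = 3**(-n - 1)*(n + 1) and s_(2) = 2/9, so S(n) = 3**(-n - 2)*(-2*3**n + 3*n + 3).

S(n) = 3**(-n - 2)*(-2*3**n + 3*n + 3)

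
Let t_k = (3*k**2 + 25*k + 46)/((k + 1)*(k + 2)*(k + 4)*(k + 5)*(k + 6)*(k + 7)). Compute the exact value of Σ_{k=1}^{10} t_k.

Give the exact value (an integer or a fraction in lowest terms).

Σ = 299/21420

Compute t_(k+1)/t_k: get (k + 1)*(k + 4)*(25*k + 3*(k + 1)**2 + 71)/((k + 3)*(k + 8)*(3*k**2 + 25*k + 46)).
Gosper form: A/B · C(k+1)/C(k) with A=k + 1, B=k + 8, C=k**3 + 34*k**2/3 + 121*k/3 + 46.
Key eq: (k + 1)·f(k+1) = (k + 7)·f(k) + (k**3 + 34*k**2/3 + 121*k/3 + 46).
d = 6 from the (1,1,3) case.
Match coefficients ⇒ f(k) = k*(k + 2)*(k + 3)*(k + 5)*(k**2 + 11*k + 34)/72.
R(k) = B(k−1)·f(k)/C(k) = k*(k + 2)*(k + 5)*(k + 7)*(k**2 + 11*k + 34)/(24*(3*k**2 + 25*k + 46)); s_k = R·t_k = k*(k**2 + 11*k + 34)/(24*(k**3 + 11*k**2 + 34*k + 24)).
Check: Δs_k = (3*k**2 + 25*k + 46)/(k**6 + 25*k**5 + 247*k**4 + 1219*k**3 + 3112*k**2 + 3796*k + 1680). ✓
Sum = s_(11) − s_(1); s_(11) = 253/6120, s_(1) = 23/840 ⇒ 299/21420.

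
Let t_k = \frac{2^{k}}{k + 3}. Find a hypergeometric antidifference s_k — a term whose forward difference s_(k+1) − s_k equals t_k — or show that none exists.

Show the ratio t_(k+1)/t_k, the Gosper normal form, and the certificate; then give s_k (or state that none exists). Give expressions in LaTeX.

Step 1: r(k) = 2*(k + 3)/(k + 4).
So A=2*k + 6 and B=k + 4, with C=1.
Need (2*k + 6)·f(k+1) − (k + 3)·f(k) = 1.
d = -1 from the (1,1,0) case.
deg f ≤ -1 is impossible — no certificate.

no hypergeometric antidifference exists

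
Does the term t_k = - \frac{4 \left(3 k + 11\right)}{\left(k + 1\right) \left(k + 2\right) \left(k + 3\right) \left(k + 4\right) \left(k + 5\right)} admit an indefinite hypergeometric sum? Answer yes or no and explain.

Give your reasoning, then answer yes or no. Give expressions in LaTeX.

The ratio is (k + 1)*(3*k + 14)/((k + 6)*(3*k + 11)).
A = k + 1, B = k + 6, C = k + 11/3.
Need (k + 1)·f(k+1) − (k + 5)·f(k) = k + 11/3.
d = 4 from the (1,1,1) case.
Coefficient equations give f(k) = k*(k + 3)*(k**2 + 7*k + 14)/24.
Then R = B(k−1)f/C = k*(k + 3)*(k + 5)*(k**2 + 7*k + 14)/(8*(3*k + 11)), so s_k = R(k)·t_k = k*(-k**2 - 7*k - 14)/(2*(k**3 + 7*k**2 + 14*k + 8)).
Check: Δs_k = 4*(-3*k - 11)/(k**5 + 15*k**4 + 85*k**3 + 225*k**2 + 274*k + 120). ✓

Yes. s_k = \frac{k \left(- k^{2} - 7 k - 14\right)}{2 \left(k^{3} + 7 k^{2} + 14 k + 8\right)}.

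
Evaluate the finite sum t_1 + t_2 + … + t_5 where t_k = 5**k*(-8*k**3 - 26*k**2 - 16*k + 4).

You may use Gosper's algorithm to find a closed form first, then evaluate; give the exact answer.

Σ = -6078130

Ratio r(k) = 5*(4*k**3 + 25*k**2 + 46*k + 23)/(4*k**3 + 13*k**2 + 8*k - 2).
A = 5, B = 1, C = k**3 + 13*k**2/4 + 2*k - 1/2.
f must satisfy (5)·f(k+1) − (1)·f(k) = k**3 + 13*k**2/4 + 2*k - 1/2.
d = 3 from the (0,0,3) case.
Solving with deg f ≤ 3: f(k) = (2*k**3 - k**2 - k - 1)/8.
R(k) = B(k−1)·f(k)/C(k) = (2*k**3 - k**2 - k - 1)/(2*(4*k**3 + 13*k**2 + 8*k - 2)); s_k = R·t_k = 5**k*(-2*k**3 + k**2 + k + 1).
s_(k+1) − s_k = 5**k*(-8*k**3 - 26*k**2 - 16*k + 4) = t_k.
Telescoping: Σ = s_(6) − s_(1) = -6078125 − (5) = -6078130.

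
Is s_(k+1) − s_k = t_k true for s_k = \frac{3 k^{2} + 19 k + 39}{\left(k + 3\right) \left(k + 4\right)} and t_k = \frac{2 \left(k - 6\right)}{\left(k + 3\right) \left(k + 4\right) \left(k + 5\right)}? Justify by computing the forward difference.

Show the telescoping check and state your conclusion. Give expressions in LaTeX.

s_(k+1) = (19*k + 3*(k + 1)**2 + 58)/((k + 4)*(k + 5))
s_(k+1) − s_k = 2*(k - 6)/(k**3 + 12*k**2 + 47*k + 60)
(s_(k+1) − s_k) − t_k = 0

valid; difference matches t_k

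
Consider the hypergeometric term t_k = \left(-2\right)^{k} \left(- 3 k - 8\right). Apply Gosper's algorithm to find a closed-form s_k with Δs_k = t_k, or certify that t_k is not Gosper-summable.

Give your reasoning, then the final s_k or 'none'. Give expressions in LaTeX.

The ratio is 2*(-3*k - 11)/(3*k + 8).
A = -2, B = 1, C = k + 8/3.
f must satisfy (-2)·f(k+1) − (1)·f(k) = k + 8/3.
Bound: deg f ≤ 1.
Coefficient equations give f(k) = -(k + 2)/3.
Certificate R = B(k−1)f/C = -(k + 2)/(3*k + 8) gives s_k = (-2)**k*(k + 2).
s_(k+1) − s_k = (-2)**k*(-3*k - 8) = t_k.

s_k = \left(-2\right)^{k} \left(k + 2\right)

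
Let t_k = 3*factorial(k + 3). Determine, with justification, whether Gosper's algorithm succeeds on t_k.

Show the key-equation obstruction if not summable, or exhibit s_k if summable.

No. Not Gosper-summable.

Compute t_(k+1)/t_k: get k + 4.
Gosper form: A/B · C(k+1)/C(k) with A=k + 4, B=1, C=1.
Need (k + 4)·f(k+1) − (1)·f(k) = 1.
Degrees (1,0,0) ⇒ d ≤ -1.
Bound -1 < 0, so the key equation has no polynomial solution.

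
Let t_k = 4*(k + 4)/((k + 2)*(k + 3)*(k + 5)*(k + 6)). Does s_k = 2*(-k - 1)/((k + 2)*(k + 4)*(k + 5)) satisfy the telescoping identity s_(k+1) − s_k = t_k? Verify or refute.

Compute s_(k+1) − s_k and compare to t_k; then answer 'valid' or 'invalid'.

Invalid: residual 6*(-3*k - 10)/(k**5 + 20*k**4 + 155*k**3 + 580*k**2 + 1044*k + 720) ≠ 0.

s_(k+1) = 2*(-k - 2)/((k + 3)*(k + 5)*(k + 6))
s_(k+1) − s_k = 2*(2*k**2 + 7*k + 2)/(k**5 + 20*k**4 + 155*k**3 + 580*k**2 + 1044*k + 720)
(s_(k+1) − s_k) − t_k = 6*(-3*k - 10)/(k**5 + 20*k**4 + 155*k**3 + 580*k**2 + 1044*k + 720)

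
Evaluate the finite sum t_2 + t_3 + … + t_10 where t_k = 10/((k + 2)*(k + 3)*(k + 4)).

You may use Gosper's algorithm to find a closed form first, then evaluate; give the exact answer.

Ratio r(k) = (k + 2)/(k + 5).
Factor: A=k + 2; B=k + 5; C=1.
Set up (k + 2)·f(k+1) − (k + 4)·f(k) − (1) = 0.
Degrees (1,1,0) ⇒ d ≤ 2.
Match coefficients ⇒ f(k) = k*(k + 5)/12.
Certificate R = B(k−1)f/C = k*(k + 4)*(k + 5)/12 gives s_k = 5*k*(k + 5)/(6*(k + 2)*(k + 3)).
Verify: 10/(k**3 + 9*k**2 + 26*k + 24) matches t_k.
Σ_(k=2)^(10) t_k = s_(11) − s_(2) = 220/273 − (7/12) = 81/364.

Σ = 81/364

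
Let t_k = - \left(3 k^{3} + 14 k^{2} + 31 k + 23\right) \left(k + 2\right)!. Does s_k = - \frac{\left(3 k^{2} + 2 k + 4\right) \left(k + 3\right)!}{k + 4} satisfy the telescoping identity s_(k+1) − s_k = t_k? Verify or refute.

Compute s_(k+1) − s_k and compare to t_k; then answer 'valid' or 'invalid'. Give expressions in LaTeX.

s_(k+1) = -(3*k**2 + 8*k + 9)*factorial(k + 4)/(k + 5)
s_(k+1) − s_k = -(3*k**4 + 29*k**3 + 104*k**2 + 186*k + 124)*factorial(k + 3)/((k + 4)*(k + 5))
(s_(k+1) − s_k) − t_k = (3*k**4 + 26*k**3 + 84*k**2 + 145*k + 88)*factorial(k + 2)/((k + 4)*(k + 5))

Invalid: residual \frac{\left(3 k^{4} + 26 k^{3} + 84 k^{2} + 145 k + 88\right) \left(k + 2\right)!}{\left(k + 4\right) \left(k + 5\right)} ≠ 0.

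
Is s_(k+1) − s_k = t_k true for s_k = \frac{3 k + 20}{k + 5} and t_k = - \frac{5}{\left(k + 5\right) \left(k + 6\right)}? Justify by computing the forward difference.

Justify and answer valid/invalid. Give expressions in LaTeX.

s_(k+1) = (3*k + 23)/(k + 6)
s_(k+1) − s_k = -5/(k**2 + 11*k + 30)
(s_(k+1) − s_k) − t_k = 0

valid (s_(k+1) − s_k reduces to t_k)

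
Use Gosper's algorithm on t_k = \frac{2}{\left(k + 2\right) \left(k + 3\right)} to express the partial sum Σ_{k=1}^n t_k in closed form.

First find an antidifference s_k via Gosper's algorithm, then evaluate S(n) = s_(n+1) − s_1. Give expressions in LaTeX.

r(k) = (k + 2)/(k + 4) after simplifying.
Take A(k)=k + 2, B(k)=k + 4, C(k)=1.
Need (k + 2)·f(k+1) − (k + 3)·f(k) = 1.
Bound: deg f ≤ 1.
A polynomial solution: f(k) = k/2.
So s_k = (B(k−1)f/C)·t_k = (k*(k + 3)/2)·t_k = k/(k + 2).
Δs = 2/(k**2 + 5*k + 6), as required.
s_(n+1) = (n + 1)/(n + 3) and s_(1) = 1/3, so S(n) = 2*n/(3*(n + 3)).

S(n) = \frac{2 n}{3 \left(n + 3\right)}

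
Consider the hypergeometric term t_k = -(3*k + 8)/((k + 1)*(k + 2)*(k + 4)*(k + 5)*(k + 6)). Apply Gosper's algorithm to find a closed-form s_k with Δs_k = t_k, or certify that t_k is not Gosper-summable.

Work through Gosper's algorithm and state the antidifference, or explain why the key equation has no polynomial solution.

Ratio r(k) = (k + 1)*(k + 4)*(3*k + 11)/((k + 3)*(k + 7)*(3*k + 8)).
A = k + 1, B = k + 7, C = k**2 + 17*k/3 + 8.
f must satisfy (k + 1)·f(k+1) − (k + 6)·f(k) = k**2 + 17*k/3 + 8.
deg f ≤ 5 (via 1,1,2).
A polynomial solution: f(k) = k*(k + 2)*(k + 3)*(k**2 + 10*k + 29)/60.
Then R = B(k−1)f/C = k*(k + 2)*(k + 6)*(k**2 + 10*k + 29)/(20*(3*k + 8)), so s_k = R(k)·t_k = k*(-k**2 - 10*k - 29)/(20*(k**3 + 10*k**2 + 29*k + 20)).
Check: Δs_k = (-3*k - 8)/(k**5 + 18*k**4 + 121*k**3 + 372*k**2 + 508*k + 240). ✓

s_k = k*(-k**2 - 10*k - 29)/(20*(k**3 + 10*k**2 + 29*k + 20))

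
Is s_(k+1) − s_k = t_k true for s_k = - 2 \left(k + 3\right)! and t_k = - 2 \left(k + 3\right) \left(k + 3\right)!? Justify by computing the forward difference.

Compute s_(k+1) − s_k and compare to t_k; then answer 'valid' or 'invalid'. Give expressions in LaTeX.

Valid — Δs_k = t_k.

s_(k+1) = -2*factorial(k + 4)
s_(k+1) − s_k = -2*(k + 3)*factorial(k + 3)
(s_(k+1) − s_k) − t_k = 0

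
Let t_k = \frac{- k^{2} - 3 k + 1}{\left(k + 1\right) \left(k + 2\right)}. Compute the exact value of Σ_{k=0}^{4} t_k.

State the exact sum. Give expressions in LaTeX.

The ratio is (k + 1)*(3*k + (k + 1)**2 + 2)/((k + 3)*(k**2 + 3*k - 1)).
Normal form (A,B,C) = (k + 1, k + 3, k**2 + 3*k - 1).
Need (k + 1)·f(k+1) − (k + 2)·f(k) = k**2 + 3*k - 1.
d = 2 from the (1,1,2) case.
Solve for f: f(k) = k*(k - 2) (degree 2 ≤ 2).
Then R = B(k−1)f/C = k*(k - 2)*(k + 2)/(k**2 + 3*k - 1), so s_k = R(k)·t_k = k*(2 - k)/(k + 1).
Check: Δs_k = (-k**2 - 3*k + 1)/(k**2 + 3*k + 2). ✓
Σ_(k=0)^(4) t_k = s_(5) − s_(0) = -5/2 − (0) = -5/2.

Σ = -5/2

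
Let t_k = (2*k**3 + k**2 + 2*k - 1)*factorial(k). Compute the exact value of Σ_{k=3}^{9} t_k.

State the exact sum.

Σ = 613267152

The ratio is (k + 1)*(2*k + 2*(k + 1)**3 + (k + 1)**2 + 1)/(2*k**3 + k**2 + 2*k - 1).
Gosper form: A/B · C(k+1)/C(k) with A=k + 1, B=1, C=k**3 + k**2/2 + k - 1/2.
Solve (k + 1)·f(k+1) − (1)·f(k) = k**3 + k**2/2 + k - 1/2.
deg f ≤ 2 (via 1,0,3).
Solving with deg f ≤ 2: f(k) = (2*k**2 - 3*k - 1)/2.
So s_k = (B(k−1)f/C)·t_k = ((2*k**2 - 3*k - 1)/(2*k**3 + k**2 + 2*k - 1))·t_k = (2*k**2 - 3*k - 1)*factorial(k).
Δs = (2*k**3 + k**2 + 2*k - 1)*factorial(k), as required.
Telescoping: Σ = s_(10) − s_(3) = 613267200 − (48) = 613267152.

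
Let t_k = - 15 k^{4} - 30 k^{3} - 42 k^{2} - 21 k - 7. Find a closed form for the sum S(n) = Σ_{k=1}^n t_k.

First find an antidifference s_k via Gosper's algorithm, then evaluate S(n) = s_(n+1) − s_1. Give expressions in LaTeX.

Ratio r(k) = (15*k**4 + 90*k**3 + 222*k**2 + 255*k + 115)/(15*k**4 + 30*k**3 + 42*k**2 + 21*k + 7).
Factor: A=1; B=1; C=k**4 + 2*k**3 + 14*k**2/5 + 7*k/5 + 7/15.
Set up (1)·f(k+1) − (1)·f(k) − (k**4 + 2*k**3 + 14*k**2/5 + 7*k/5 + 7/15) = 0.
d = 5 from the (0,0,4) case.
A polynomial solution: f(k) = k*(3*k**4 + 4*k**2 - 3*k + 3)/15.
Get s_k = R·t_k = k*(-3*k**4 - 4*k**2 + 3*k - 3) with R(k) = B(k−1)f(k)/C(k) = k*(3*k**4 + 4*k**2 - 3*k + 3)/(15*k**4 + 30*k**3 + 42*k**2 + 21*k + 7).
Δs = -15*k**4 - 30*k**3 - 42*k**2 - 21*k - 7, as required.
s_(n+1) = -3*n**5 - 15*n**4 - 34*n**3 - 39*n**2 - 24*n - 7 and s_(1) = -7, so S(n) = n*(-3*n**4 - 15*n**3 - 34*n**2 - 39*n - 24).

S(n) = n \left(- 3 n^{4} - 15 n^{3} - 34 n^{2} - 39 n - 24\right)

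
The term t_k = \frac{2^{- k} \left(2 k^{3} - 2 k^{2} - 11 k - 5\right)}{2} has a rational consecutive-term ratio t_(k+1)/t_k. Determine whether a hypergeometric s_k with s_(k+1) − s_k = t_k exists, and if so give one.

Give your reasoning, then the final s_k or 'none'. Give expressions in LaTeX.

Ratio r(k) = (2*k**3 + 4*k**2 - 9*k - 16)/(2*(2*k**3 - 2*k**2 - 11*k - 5)).
So A=1/2 and B=1, with C=k**3 - k**2 - 11*k/2 - 5/2.
f must satisfy (1/2)·f(k+1) − (1)·f(k) = k**3 - k**2 - 11*k/2 - 5/2.
d = 3 from the (0,0,3) case.
Solve for f: f(k) = -2*k**3 - 4*k**2 - 3*k - 4 (degree 3 ≤ 3).
Then R = B(k−1)f/C = -2*(2*k**3 + 4*k**2 + 3*k + 4)/(2*k**3 - 2*k**2 - 11*k - 5), so s_k = R(k)·t_k = (-2*k**3 - 4*k**2 - 3*k - 4)/2**k.
Check: Δs_k = (2*k**3 - 2*k**2 - 11*k - 5)/(2*2**k). ✓

s_k = 2^{- k} \left(- 2 k^{3} - 4 k^{2} - 3 k - 4\right)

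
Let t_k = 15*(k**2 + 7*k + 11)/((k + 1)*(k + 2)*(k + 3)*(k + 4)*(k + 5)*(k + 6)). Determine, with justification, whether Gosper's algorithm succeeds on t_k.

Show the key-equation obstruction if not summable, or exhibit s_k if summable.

The ratio is (k + 1)*(7*k + (k + 1)**2 + 18)/((k + 7)*(k**2 + 7*k + 11)).
Take A(k)=k + 1, B(k)=k + 7, C(k)=k**2 + 7*k + 11.
Need (k + 1)·f(k+1) − (k + 6)·f(k) = k**2 + 7*k + 11.
deg f ≤ 5 (via 1,1,2).
Coefficient equations give f(k) = k*(k + 2)*(k + 4)*(k**2 + 9*k + 23)/45.
So s_k = (B(k−1)f/C)·t_k = (k*(k + 2)*(k + 4)*(k + 6)*(k**2 + 9*k + 23)/(45*(k**2 + 7*k + 11)))·t_k = k*(k**2 + 9*k + 23)/(3*(k**3 + 9*k**2 + 23*k + 15)).
Verify: 15*(k**2 + 7*k + 11)/(k**6 + 21*k**5 + 175*k**4 + 735*k**3 + 1624*k**2 + 1764*k + 720) matches t_k.

Yes. s_k = k*(k**2 + 9*k + 23)/(3*(k**3 + 9*k**2 + 23*k + 15)).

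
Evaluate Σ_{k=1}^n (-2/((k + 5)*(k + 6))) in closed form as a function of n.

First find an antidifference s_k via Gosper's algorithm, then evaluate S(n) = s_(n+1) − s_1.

S(n) = -n/(3*n + 18)

Step 1: r(k) = (k + 5)/(k + 7).
So A=k + 5 and B=k + 7, with C=1.
Key eq: (k + 5)·f(k+1) = (k + 6)·f(k) + (1).
From deg A=1, deg B=1, deg C=0: d=1.
A polynomial solution: f(k) = k/5.
R(k) = B(k−1)·f(k)/C(k) = k*(k + 6)/5; s_k = R·t_k = -2*k/(5*k + 25).
Verify: -2/(k**2 + 11*k + 30) matches t_k.
Σ_(k=1)^n t_k = s_(n+1) − s_(1) = (2*(-n - 1)/(5*(n + 6))) − (-1/15), i.e. -n/(3*n + 18).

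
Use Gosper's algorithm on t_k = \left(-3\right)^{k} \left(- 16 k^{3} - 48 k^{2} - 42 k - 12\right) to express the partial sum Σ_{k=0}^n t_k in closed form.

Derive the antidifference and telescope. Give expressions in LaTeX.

r(k) = 3*(-8*k**3 - 48*k**2 - 93*k - 59)/(8*k**3 + 24*k**2 + 21*k + 6) after simplifying.
Gosper form: A/B · C(k+1)/C(k) with A=-3, B=1, C=k**3 + 3*k**2 + 21*k/8 + 3/4.
Solve (-3)·f(k+1) − (1)·f(k) = k**3 + 3*k**2 + 21*k/8 + 3/4.
Degrees (0,0,3) ⇒ d ≤ 3.
Coefficient equations give f(k) = -k*(4*k**2 + 3*k - 3)/16.
R(k) = B(k−1)·f(k)/C(k) = -k*(4*k**2 + 3*k - 3)/(2*(8*k**3 + 24*k**2 + 21*k + 6)); s_k = R·t_k = (-3)**k*k*(4*k**2 + 3*k - 3).
s_(k+1) − s_k = (-3)**k*(-16*k**3 - 48*k**2 - 42*k - 12) = t_k.
Telescope: S(n) = s_(n+1) − s_(0) = (-3)**(n + 1)*(4*n**3 + 15*n**2 + 15*n + 4) − (0) = (-3)**(n + 1)*(4*n**3 + 15*n**2 + 15*n + 4).

S(n) = \left(-3\right)^{n + 1} \left(4 n^{3} + 15 n^{2} + 15 n + 4\right)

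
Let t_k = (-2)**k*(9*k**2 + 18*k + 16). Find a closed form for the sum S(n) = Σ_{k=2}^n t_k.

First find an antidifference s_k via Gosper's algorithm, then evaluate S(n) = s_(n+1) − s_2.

Step 1: r(k) = 2*(-9*k**2 - 36*k - 43)/(9*k**2 + 18*k + 16).
Normal form (A,B,C) = (-2, 1, k**2 + 2*k + 16/9).
Solve (-2)·f(k+1) − (1)·f(k) = k**2 + 2*k + 16/9.
Bound: deg f ≤ 2.
Solving with deg f ≤ 2: f(k) = -(3*k**2 + 2*k + 2)/9.
So s_k = (B(k−1)f/C)·t_k = (-(3*k**2 + 2*k + 2)/(9*k**2 + 18*k + 16))·t_k = (-2)**k*(-3*k**2 - 2*k - 2).
Verify: (-2)**k*(9*k**2 + 18*k + 16) matches t_k.
Evaluate: s_(n+1) = 2*(-2)**n*(3*n**2 + 8*n + 7); subtract s_(2) = -72 ⇒ S(n) = 6*(-2)**n*n**2 + 16*(-2)**n*n + 14*(-2)**n + 72.

S(n) = 6*(-2)**n*n**2 + 16*(-2)**n*n + 14*(-2)**n + 72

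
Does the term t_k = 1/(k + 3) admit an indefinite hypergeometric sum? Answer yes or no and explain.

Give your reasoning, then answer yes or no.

Step 1: r(k) = (k + 3)/(k + 4).
Factor: A=k + 3; B=k + 4; C=1.
Solve (k + 3)·f(k+1) − (k + 3)·f(k) = 1.
d = 0 from the (1,1,0) case.
Generic f = c0 gives residual -1; -1 = 0 cannot hold, so t_k is not Gosper-summable.

No — the linear system for f has no solution.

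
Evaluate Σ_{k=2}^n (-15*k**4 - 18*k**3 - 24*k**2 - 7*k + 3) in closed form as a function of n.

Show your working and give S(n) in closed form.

t_(k+1)/t_k = (15*k**4 + 78*k**3 + 168*k**2 + 169*k + 61)/(15*k**4 + 18*k**3 + 24*k**2 + 7*k - 3).
Normal form (A,B,C) = (1, 1, k**4 + 6*k**3/5 + 8*k**2/5 + 7*k/15 - 1/5).
f must satisfy (1)·f(k+1) − (1)·f(k) = k**4 + 6*k**3/5 + 8*k**2/5 + 7*k/15 - 1/5.
Bound: deg f ≤ 5.
Match coefficients ⇒ f(k) = k*(3*k**4 - 3*k**3 + 4*k**2 - 4*k - 3)/15.
Get s_k = R·t_k = k*(-3*k**4 + 3*k**3 - 4*k**2 + 4*k + 3) with R(k) = B(k−1)f(k)/C(k) = k*(3*k**4 - 3*k**3 + 4*k**2 - 4*k - 3)/(15*k**4 + 18*k**3 + 24*k**2 + 7*k - 3).
Check: Δs_k = -15*k**4 - 18*k**3 - 24*k**2 - 7*k + 3. ✓
s_(n+1) = -3*n**5 - 12*n**4 - 22*n**3 - 20*n**2 - 4*n + 3 and s_(2) = -58, so S(n) = -3*n**5 - 12*n**4 - 22*n**3 - 20*n**2 - 4*n + 61.

S(n) = -3*n**5 - 12*n**4 - 22*n**3 - 20*n**2 - 4*n + 61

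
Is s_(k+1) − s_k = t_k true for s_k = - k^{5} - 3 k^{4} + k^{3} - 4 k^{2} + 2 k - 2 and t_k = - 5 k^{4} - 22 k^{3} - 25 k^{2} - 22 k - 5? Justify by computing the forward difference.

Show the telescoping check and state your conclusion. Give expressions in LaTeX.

Valid: the claim telescopes to t_k.

s_(k+1) = -k**5 - 8*k**4 - 21*k**3 - 29*k**2 - 20*k - 7
s_(k+1) − s_k = -5*k**4 - 22*k**3 - 25*k**2 - 22*k - 5
(s_(k+1) − s_k) − t_k = 0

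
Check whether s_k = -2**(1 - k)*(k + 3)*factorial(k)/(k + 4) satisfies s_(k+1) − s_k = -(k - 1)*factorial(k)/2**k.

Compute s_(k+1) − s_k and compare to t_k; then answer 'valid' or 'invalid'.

Invalid: residual (k**2 + 3*k - 6)*factorial(k)/(2**k*(k + 4)*(k + 5)) ≠ 0.

s_(k+1) = -(k + 4)*factorial(k + 1)/(2**k*(k + 5))
s_(k+1) − s_k = -(k**3 + 7*k**2 + 8*k - 14)*factorial(k)/(2**k*(k + 4)*(k + 5))
(s_(k+1) − s_k) − t_k = (k**2 + 3*k - 6)*factorial(k)/(2**k*(k + 4)*(k + 5))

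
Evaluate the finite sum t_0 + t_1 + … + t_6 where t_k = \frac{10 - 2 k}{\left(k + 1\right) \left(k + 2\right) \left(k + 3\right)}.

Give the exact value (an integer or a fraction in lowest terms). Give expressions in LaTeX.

Σ = 77/36

Step 1: r(k) = (k - 4)*(k + 1)/((k - 5)*(k + 4)).
Gosper form: A/B · C(k+1)/C(k) with A=k + 1, B=k + 4, C=k - 5.
Need (k + 1)·f(k+1) − (k + 3)·f(k) = k - 5.
From deg A=1, deg B=1, deg C=1: d=2.
Solve for f: f(k) = -k*(k + 4) (degree 2 ≤ 2).
Then R = B(k−1)f/C = -k*(k + 3)*(k + 4)/(k - 5), so s_k = R(k)·t_k = 2*k*(k + 4)/((k + 1)*(k + 2)).
Δs = 2*(5 - k)/(k**3 + 6*k**2 + 11*k + 6), as required.
Sum = s_(7) − s_(0); s_(7) = 77/36, s_(0) = 0 ⇒ 77/36.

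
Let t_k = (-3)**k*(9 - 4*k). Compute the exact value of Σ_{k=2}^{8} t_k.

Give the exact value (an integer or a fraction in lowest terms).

Σ = -118089

t_(k+1)/t_k = 3*(5 - 4*k)/(4*k - 9).
Gosper form: A/B · C(k+1)/C(k) with A=-3, B=1, C=k - 9/4.
Set up (-3)·f(k+1) − (1)·f(k) − (k - 9/4) = 0.
From deg A=0, deg B=0, deg C=1: d=1.
Coefficient equations give f(k) = -(k - 3)/4.
Certificate R = B(k−1)f/C = -(k - 3)/(4*k - 9) gives s_k = (-3)**k*(k - 3).
Check: Δs_k = (-3)**k*(9 - 4*k). ✓
Evaluate s at k=9 and k=2: -118098 and -9; difference -118089.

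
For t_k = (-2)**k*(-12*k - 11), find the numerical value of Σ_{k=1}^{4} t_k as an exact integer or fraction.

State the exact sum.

Compute t_(k+1)/t_k: get 2*(-12*k - 23)/(12*k + 11).
Take A(k)=-2, B(k)=1, C(k)=k + 11/12.
Need (-2)·f(k+1) − (1)·f(k) = k + 11/12.
From deg A=0, deg B=0, deg C=1: d=1.
A polynomial solution: f(k) = -(4*k + 1)/12.
Get s_k = R·t_k = (-2)**k*(4*k + 1) with R(k) = B(k−1)f(k)/C(k) = -(4*k + 1)/(12*k + 11).
s_(k+1) − s_k = (-2)**k*(-12*k - 11) = t_k.
Sum = s_(5) − s_(1); s_(5) = -672, s_(1) = -10 ⇒ -662.

Σ = -662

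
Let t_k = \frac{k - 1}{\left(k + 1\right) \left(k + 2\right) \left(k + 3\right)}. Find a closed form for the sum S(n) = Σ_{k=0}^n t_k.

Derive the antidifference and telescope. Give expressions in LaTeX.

S(n) = \frac{- n - 1}{n^{2} + 5 n + 6}

r(k) = k*(k + 1)/((k - 1)*(k + 4)) after simplifying.
Take A(k)=k + 1, B(k)=k + 4, C(k)=k - 1.
Solve (k + 1)·f(k+1) − (k + 3)·f(k) = k - 1.
Bound: deg f ≤ 2.
Solve for f: f(k) = -k (degree 1 ≤ 2).
Get s_k = R·t_k = -k/((k + 1)*(k + 2)) with R(k) = B(k−1)f(k)/C(k) = -k*(k + 3)/(k - 1).
Δs = (k - 1)/(k**3 + 6*k**2 + 11*k + 6), as required.
s_(n+1) = (-n - 1)/(n**2 + 5*n + 6) and s_(0) = 0, so S(n) = (-n - 1)/(n**2 + 5*n + 6).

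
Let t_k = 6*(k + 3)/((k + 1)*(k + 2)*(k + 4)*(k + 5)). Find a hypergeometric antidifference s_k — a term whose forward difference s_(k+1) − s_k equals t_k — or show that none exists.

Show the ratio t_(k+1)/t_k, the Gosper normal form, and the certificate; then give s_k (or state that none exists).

Ratio r(k) = (k + 1)*(k + 4)**2/((k + 3)**2*(k + 6)).
Take A(k)=k + 1, B(k)=k + 6, C(k)=k**2 + 6*k + 9.
Solve (k + 1)·f(k+1) − (k + 5)·f(k) = k**2 + 6*k + 9.
d = 4 from the (1,1,2) case.
Solving with deg f ≤ 4: f(k) = k*(k + 2)*(k + 3)*(k + 5)/8.
So s_k = (B(k−1)f/C)·t_k = (k*(k + 2)*(k + 5)**2/(8*(k + 3)))·t_k = 3*k*(k + 5)/(4*(k**2 + 5*k + 4)).
Δs = 6*(k + 3)/(k**4 + 12*k**3 + 49*k**2 + 78*k + 40), as required.

s_k = 3*k*(k + 5)/(4*(k**2 + 5*k + 4))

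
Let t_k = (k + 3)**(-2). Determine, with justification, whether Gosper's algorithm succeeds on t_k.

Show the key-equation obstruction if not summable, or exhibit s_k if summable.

Compute t_(k+1)/t_k: get (k + 3)**2/(k + 4)**2.
Take A(k)=k**2 + 6*k + 9, B(k)=k**2 + 8*k + 16, C(k)=1.
Solve (k**2 + 6*k + 9)·f(k+1) − (k**2 + 6*k + 9)·f(k) = 1.
From deg A=2, deg B=2, deg C=0: d=0.
Write f(k) = c0. Then LHS − RHS = -1, requiring -1 = 0: contradictory. No certificate.

No — key equation has no polynomial f.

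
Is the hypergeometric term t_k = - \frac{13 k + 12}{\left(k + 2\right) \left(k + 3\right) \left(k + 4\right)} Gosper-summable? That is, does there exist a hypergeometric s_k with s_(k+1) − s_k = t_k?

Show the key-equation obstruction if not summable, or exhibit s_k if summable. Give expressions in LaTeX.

Ratio r(k) = (k + 2)*(13*k + 25)/((k + 5)*(13*k + 12)).
Normal form (A,B,C) = (k + 2, k + 5, k + 12/13).
Key eq: (k + 2)·f(k+1) = (k + 4)·f(k) + (k + 12/13).
Degrees (1,1,1) ⇒ d ≤ 2.
A polynomial solution: f(k) = k*(19*k + 17)/78.
Get s_k = R·t_k = k*(-19*k - 17)/(6*(k + 2)*(k + 3)) with R(k) = B(k−1)f(k)/C(k) = k*(k + 4)*(19*k + 17)/(6*(13*k + 12)).
Check: Δs_k = (-13*k - 12)/(k**3 + 9*k**2 + 26*k + 24). ✓

Yes. s_k = \frac{k \left(- 19 k - 17\right)}{6 \left(k + 2\right) \left(k + 3\right)}.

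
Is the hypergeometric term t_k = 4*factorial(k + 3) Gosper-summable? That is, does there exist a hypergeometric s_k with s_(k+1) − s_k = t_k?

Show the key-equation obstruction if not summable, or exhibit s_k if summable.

r(k) = k + 4 after simplifying.
Gosper form: A/B · C(k+1)/C(k) with A=k + 4, B=1, C=1.
Key eq: (k + 4)·f(k+1) = (1)·f(k) + (1).
deg f ≤ -1 (via 1,0,0).
Negative degree bound (-1): no f exists, t_k not Gosper-summable.

No; the degree bound rules out any f.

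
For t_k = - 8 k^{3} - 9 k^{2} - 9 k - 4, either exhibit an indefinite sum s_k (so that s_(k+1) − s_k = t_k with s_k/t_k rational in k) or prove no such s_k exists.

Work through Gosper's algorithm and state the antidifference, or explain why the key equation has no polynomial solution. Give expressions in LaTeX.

Compute t_(k+1)/t_k: get (8*k**3 + 33*k**2 + 51*k + 30)/(8*k**3 + 9*k**2 + 9*k + 4).
Factor: A=1; B=1; C=k**3 + 9*k**2/8 + 9*k/8 + 1/2.
Key eq: (1)·f(k+1) = (1)·f(k) + (k**3 + 9*k**2/8 + 9*k/8 + 1/2).
Degrees (0,0,3) ⇒ d ≤ 4.
Match coefficients ⇒ f(k) = k*(2*k**3 - k**2 + 2*k + 1)/8.
Then R = B(k−1)f/C = k*(2*k**3 - k**2 + 2*k + 1)/(8*k**3 + 9*k**2 + 9*k + 4), so s_k = R(k)·t_k = k*(-2*k**3 + k**2 - 2*k - 1).
Verify: -8*k**3 - 9*k**2 - 9*k - 4 matches t_k.

s_k = k \left(- 2 k^{3} + k^{2} - 2 k - 1\right)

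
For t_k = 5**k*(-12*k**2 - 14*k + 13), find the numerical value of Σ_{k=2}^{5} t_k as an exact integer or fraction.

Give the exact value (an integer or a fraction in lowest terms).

Σ = -1281200

Ratio r(k) = 5*(12*k**2 + 38*k + 13)/(12*k**2 + 14*k - 13).
So A=5 and B=1, with C=k**2 + 7*k/6 - 13/12.
Set up (5)·f(k+1) − (1)·f(k) − (k**2 + 7*k/6 - 13/12) = 0.
Degrees (0,0,2) ⇒ d ≤ 2.
Solve for f: f(k) = (3*k**2 - 4*k - 2)/12 (degree 2 ≤ 2).
Then R = B(k−1)f/C = (3*k**2 - 4*k - 2)/(12*k**2 + 14*k - 13), so s_k = R(k)·t_k = 5**k*(-3*k**2 + 4*k + 2).
Δs = 5**k*(-12*k**2 - 14*k + 13), as required.
Sum = s_(6) − s_(2); s_(6) = -1281250, s_(2) = -50 ⇒ -1281200.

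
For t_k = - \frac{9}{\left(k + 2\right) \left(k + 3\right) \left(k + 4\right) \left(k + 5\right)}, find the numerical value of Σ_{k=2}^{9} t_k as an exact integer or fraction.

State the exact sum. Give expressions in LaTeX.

Σ = -43/1820

r(k) = (k + 2)/(k + 6) after simplifying.
Gosper form: A/B · C(k+1)/C(k) with A=k + 2, B=k + 6, C=1.
Solve (k + 2)·f(k+1) − (k + 5)·f(k) = 1.
From deg A=1, deg B=1, deg C=0: d=3.
Match coefficients ⇒ f(k) = k*(k**2 + 9*k + 26)/72.
Get s_k = R·t_k = k*(-k**2 - 9*k - 26)/(8*(k + 2)*(k + 3)*(k + 4)) with R(k) = B(k−1)f(k)/C(k) = k*(k + 5)*(k**2 + 9*k + 26)/72.
Check: Δs_k = -9/(k**4 + 14*k**3 + 71*k**2 + 154*k + 120). ✓
Telescoping: Σ = s_(10) − s_(2) = -45/364 − (-1/10) = -43/1820.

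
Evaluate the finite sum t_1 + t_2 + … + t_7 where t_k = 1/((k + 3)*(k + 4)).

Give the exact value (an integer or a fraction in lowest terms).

Σ = 7/44

Compute t_(k+1)/t_k: get (k + 3)/(k + 5).
Normal form (A,B,C) = (k + 3, k + 5, 1).
f must satisfy (k + 3)·f(k+1) − (k + 4)·f(k) = 1.
Degrees (1,1,0) ⇒ d ≤ 1.
Solve for f: f(k) = k/3 (degree 1 ≤ 1).
So s_k = (B(k−1)f/C)·t_k = (k*(k + 4)/3)·t_k = k/(3*(k + 3)).
s_(k+1) − s_k = 1/(k**2 + 7*k + 12) = t_k.
Evaluate s at k=8 and k=1: 8/33 and 1/12; difference 7/44.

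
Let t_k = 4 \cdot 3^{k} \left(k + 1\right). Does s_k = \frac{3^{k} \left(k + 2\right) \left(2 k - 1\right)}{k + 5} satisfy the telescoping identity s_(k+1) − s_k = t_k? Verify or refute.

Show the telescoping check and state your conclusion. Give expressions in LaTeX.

s_(k+1) = 3**(k + 1)*(k + 3)*(2*k + 1)/(k + 6)
s_(k+1) − s_k = 3**k*(4*k**3 + 36*k**2 + 98*k + 57)/(k**2 + 11*k + 30)
(s_(k+1) − s_k) − t_k = 3**(k + 1)*(-4*k**2 - 22*k - 21)/(k**2 + 11*k + 30)

Invalid: residual \frac{3^{k + 1} \left(- 4 k^{2} - 22 k - 21\right)}{k^{2} + 11 k + 30} ≠ 0.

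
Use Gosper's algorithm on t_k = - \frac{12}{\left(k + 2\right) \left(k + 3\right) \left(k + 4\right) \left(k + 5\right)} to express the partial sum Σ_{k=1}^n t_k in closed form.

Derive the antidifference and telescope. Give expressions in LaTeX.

Compute t_(k+1)/t_k: get (k + 2)/(k + 6).
Normal form (A,B,C) = (k + 2, k + 6, 1).
Solve (k + 2)·f(k+1) − (k + 5)·f(k) = 1.
d = 3 from the (1,1,0) case.
A polynomial solution: f(k) = k*(k**2 + 9*k + 26)/72.
Certificate R = B(k−1)f/C = k*(k + 5)*(k**2 + 9*k + 26)/72 gives s_k = k*(-k**2 - 9*k - 26)/(6*(k + 2)*(k + 3)*(k + 4)).
Δs = -12/(k**4 + 14*k**3 + 71*k**2 + 154*k + 120), as required.
Σ_(k=1)^n t_k = s_(n+1) − s_(1) = ((-n**3 - 12*n**2 - 47*n - 36)/(6*(n**3 + 12*n**2 + 47*n + 60))) − (-1/10), i.e. n*(-n**2 - 12*n - 47)/(15*(n**3 + 12*n**2 + 47*n + 60)).

S(n) = \frac{n \left(- n^{2} - 12 n - 47\right)}{15 \left(n^{3} + 12 n^{2} + 47 n + 60\right)}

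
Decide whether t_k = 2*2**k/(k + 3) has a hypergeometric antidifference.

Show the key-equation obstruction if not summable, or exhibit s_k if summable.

No — key equation has no polynomial f.

t_(k+1)/t_k = 2*(k + 3)/(k + 4).
Gosper form: A/B · C(k+1)/C(k) with A=2*k + 6, B=k + 4, C=1.
Solve (2*k + 6)·f(k+1) − (k + 3)·f(k) = 1.
d = -1 from the (1,1,0) case.
Bound -1 < 0, so the key equation has no polynomial solution.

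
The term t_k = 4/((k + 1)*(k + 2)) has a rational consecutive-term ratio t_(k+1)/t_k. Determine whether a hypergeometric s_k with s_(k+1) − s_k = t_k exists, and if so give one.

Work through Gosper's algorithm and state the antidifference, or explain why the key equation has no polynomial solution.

s_k = 4*k/(k + 1)

Step 1: r(k) = (k + 1)/(k + 3).
Factor: A=k + 1; B=k + 3; C=1.
f must satisfy (k + 1)·f(k+1) − (k + 2)·f(k) = 1.
deg f ≤ 1 (via 1,1,0).
Coefficient equations give f(k) = k.
R(k) = B(k−1)·f(k)/C(k) = k*(k + 2); s_k = R·t_k = 4*k/(k + 1).
Check: Δs_k = 4/(k**2 + 3*k + 2). ✓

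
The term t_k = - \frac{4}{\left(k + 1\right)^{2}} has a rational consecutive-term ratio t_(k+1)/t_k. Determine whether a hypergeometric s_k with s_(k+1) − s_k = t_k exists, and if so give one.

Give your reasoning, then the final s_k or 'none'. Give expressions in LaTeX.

not Gosper-summable; s_k does not exist

t_(k+1)/t_k = (k + 1)**2/(k + 2)**2.
Take A(k)=k**2 + 2*k + 1, B(k)=k**2 + 4*k + 4, C(k)=1.
f must satisfy (k**2 + 2*k + 1)·f(k+1) − (k**2 + 2*k + 1)·f(k) = 1.
d = 0 from the (2,2,0) case.
Put f(k) = c0: A·f(k+1) − B(k−1)·f(k) − C = -1; need -1 = 0 — inconsistent ⇒ no f, not summable.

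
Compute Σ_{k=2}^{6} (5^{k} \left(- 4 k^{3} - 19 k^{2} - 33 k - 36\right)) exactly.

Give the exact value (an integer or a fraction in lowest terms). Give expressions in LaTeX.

t_(k+1)/t_k = 5*(4*k**3 + 31*k**2 + 83*k + 92)/(4*k**3 + 19*k**2 + 33*k + 36).
So A=5 and B=1, with C=k**3 + 19*k**2/4 + 33*k/4 + 9.
f must satisfy (5)·f(k+1) − (1)·f(k) = k**3 + 19*k**2/4 + 33*k/4 + 9.
From deg A=0, deg B=0, deg C=3: d=3.
Coefficient equations give f(k) = (k**3 + k**2 + 2*k + 4)/4.
Then R = B(k−1)f/C = (k**3 + k**2 + 2*k + 4)/((k + 3)*(4*k**2 + 7*k + 12)), so s_k = R(k)·t_k = 5**k*(-k**3 - k**2 - 2*k - 4).
s_(k+1) − s_k = 5**k*(-4*k**3 - 19*k**2 - 33*k - 36) = t_k.
Evaluate s at k=7 and k=2: -32031250 and -500; difference -32030750.

Σ = -32030750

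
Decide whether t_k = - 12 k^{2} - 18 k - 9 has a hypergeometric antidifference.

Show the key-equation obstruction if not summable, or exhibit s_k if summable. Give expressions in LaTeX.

Yes. s_k = k \left(- 4 k^{2} - 3 k - 2\right).

The ratio is (4*k**2 + 14*k + 13)/(4*k**2 + 6*k + 3).
Gosper form: A/B · C(k+1)/C(k) with A=1, B=1, C=k**2 + 3*k/2 + 3/4.
Set up (1)·f(k+1) − (1)·f(k) − (k**2 + 3*k/2 + 3/4) = 0.
d = 3 from the (0,0,2) case.
Match coefficients ⇒ f(k) = k*(4*k**2 + 3*k + 2)/12.
Certificate R = B(k−1)f/C = k*(4*k**2 + 3*k + 2)/(3*(4*k**2 + 6*k + 3)) gives s_k = k*(-4*k**2 - 3*k - 2).
s_(k+1) − s_k = -12*k**2 - 18*k - 9 = t_k.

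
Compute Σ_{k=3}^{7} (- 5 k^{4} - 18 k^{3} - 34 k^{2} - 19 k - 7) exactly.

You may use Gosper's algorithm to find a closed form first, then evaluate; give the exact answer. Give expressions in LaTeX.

Σ = -42345

Ratio r(k) = (5*k**4 + 38*k**3 + 118*k**2 + 161*k + 83)/(5*k**4 + 18*k**3 + 34*k**2 + 19*k + 7).
A = 1, B = 1, C = k**4 + 18*k**3/5 + 34*k**2/5 + 19*k/5 + 7/5.
Need (1)·f(k+1) − (1)·f(k) = k**4 + 18*k**3/5 + 34*k**2/5 + 19*k/5 + 7/5.
deg f ≤ 5 (via 0,0,4).
Match coefficients ⇒ f(k) = k*(k**4 + 2*k**3 + 4*k**2 - 3*k + 3)/5.
Then R = B(k−1)f/C = k*(k**4 + 2*k**3 + 4*k**2 - 3*k + 3)/(5*k**4 + 18*k**3 + 34*k**2 + 19*k + 7), so s_k = R(k)·t_k = k*(-k**4 - 2*k**3 - 4*k**2 + 3*k - 3).
Verify: -5*k**4 - 18*k**3 - 34*k**2 - 19*k - 7 matches t_k.
Evaluate s at k=8 and k=3: -42840 and -495; difference -42345.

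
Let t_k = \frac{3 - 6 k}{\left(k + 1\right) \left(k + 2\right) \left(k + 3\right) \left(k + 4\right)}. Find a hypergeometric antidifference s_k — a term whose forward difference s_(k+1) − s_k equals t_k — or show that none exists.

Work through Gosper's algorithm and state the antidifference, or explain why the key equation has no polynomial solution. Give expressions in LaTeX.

s_k = \frac{3 k}{\left(k + 1\right) \left(k + 2\right) \left(k + 3\right)}

Compute t_(k+1)/t_k: get (k + 1)*(2*k + 1)/((k + 5)*(2*k - 1)).
Take A(k)=k + 1, B(k)=k + 5, C(k)=k - 1/2.
f must satisfy (k + 1)·f(k+1) − (k + 4)·f(k) = k - 1/2.
From deg A=1, deg B=1, deg C=1: d=3.
A polynomial solution: f(k) = -k/2.
Get s_k = R·t_k = 3*k/((k + 1)*(k + 2)*(k + 3)) with R(k) = B(k−1)f(k)/C(k) = -k*(k + 4)/(2*k - 1).
Δs = 3*(1 - 2*k)/(k**4 + 10*k**3 + 35*k**2 + 50*k + 24), as required.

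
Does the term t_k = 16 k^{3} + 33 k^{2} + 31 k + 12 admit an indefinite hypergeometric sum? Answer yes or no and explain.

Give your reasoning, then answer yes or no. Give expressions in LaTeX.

Ratio r(k) = (16*k**3 + 81*k**2 + 145*k + 92)/(16*k**3 + 33*k**2 + 31*k + 12).
A = 1, B = 1, C = k**3 + 33*k**2/16 + 31*k/16 + 3/4.
Set up (1)·f(k+1) − (1)·f(k) − (k**3 + 33*k**2/16 + 31*k/16 + 3/4) = 0.
d = 4 from the (0,0,3) case.
Coefficient equations give f(k) = k*(4*k**3 + 3*k**2 + 3*k + 2)/16.
Certificate R = B(k−1)f/C = k*(4*k**3 + 3*k**2 + 3*k + 2)/(16*k**3 + 33*k**2 + 31*k + 12) gives s_k = k*(4*k**3 + 3*k**2 + 3*k + 2).
Δs = 16*k**3 + 33*k**2 + 31*k + 12, as required.

Yes. s_k = k \left(4 k^{3} + 3 k^{2} + 3 k + 2\right).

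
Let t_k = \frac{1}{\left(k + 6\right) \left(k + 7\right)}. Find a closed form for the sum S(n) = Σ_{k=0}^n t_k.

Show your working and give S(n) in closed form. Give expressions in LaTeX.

S(n) = \frac{n + 1}{6 \left(n + 7\right)}

Step 1: r(k) = (k + 6)/(k + 8).
Normal form (A,B,C) = (k + 6, k + 8, 1).
Need (k + 6)·f(k+1) − (k + 7)·f(k) = 1.
Degrees (1,1,0) ⇒ d ≤ 1.
Coefficient equations give f(k) = k/6.
So s_k = (B(k−1)f/C)·t_k = (k*(k + 7)/6)·t_k = k/(6*(k + 6)).
Δs = 1/(k**2 + 13*k + 42), as required.
s_(n+1) = (n + 1)/(6*(n + 7)) and s_(0) = 0, so S(n) = (n + 1)/(6*(n + 7)).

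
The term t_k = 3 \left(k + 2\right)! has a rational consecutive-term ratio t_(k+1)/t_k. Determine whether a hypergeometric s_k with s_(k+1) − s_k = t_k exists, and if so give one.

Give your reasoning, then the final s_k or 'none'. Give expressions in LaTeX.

no hypergeometric antidifference exists

t_(k+1)/t_k = k + 3.
Take A(k)=k + 3, B(k)=1, C(k)=1.
Key eq: (k + 3)·f(k+1) = (1)·f(k) + (1).
d = -1 from the (1,0,0) case.
d = -1 < 0 ⇒ no nonzero polynomial f; not summable.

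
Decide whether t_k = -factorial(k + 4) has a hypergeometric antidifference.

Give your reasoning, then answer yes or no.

Compute t_(k+1)/t_k: get k + 5.
Factor: A=k + 5; B=1; C=1.
Need (k + 5)·f(k+1) − (1)·f(k) = 1.
Degrees (1,0,0) ⇒ d ≤ -1.
Bound -1 < 0, so the key equation has no polynomial solution.

No — key equation has no polynomial f.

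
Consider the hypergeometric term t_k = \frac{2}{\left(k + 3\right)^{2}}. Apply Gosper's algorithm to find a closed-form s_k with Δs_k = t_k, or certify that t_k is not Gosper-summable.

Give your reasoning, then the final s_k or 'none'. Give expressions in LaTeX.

not Gosper-summable; s_k does not exist

Step 1: r(k) = (k + 3)**2/(k + 4)**2.
A = k**2 + 6*k + 9, B = k**2 + 8*k + 16, C = 1.
f must satisfy (k**2 + 6*k + 9)·f(k+1) − (k**2 + 6*k + 9)·f(k) = 1.
From deg A=2, deg B=2, deg C=0: d=0.
Write f(k) = c0. Then LHS − RHS = -1, requiring -1 = 0: contradictory. No certificate.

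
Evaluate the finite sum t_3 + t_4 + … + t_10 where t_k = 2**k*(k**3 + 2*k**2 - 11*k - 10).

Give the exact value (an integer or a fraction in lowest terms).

Σ = 1708144

Compute t_(k+1)/t_k: get 2*(k**3 + 5*k**2 - 4*k - 18)/(k**3 + 2*k**2 - 11*k - 10).
So A=2 and B=1, with C=k**3 + 2*k**2 - 11*k - 10.
f must satisfy (2)·f(k+1) − (1)·f(k) = k**3 + 2*k**2 - 11*k - 10.
deg f ≤ 3 (via 0,0,3).
Solve for f: f(k) = k**3 - 4*k**2 - k - 2 (degree 3 ≤ 3).
Then R = B(k−1)f/C = (k**3 - 4*k**2 - k - 2)/(k**3 + 2*k**2 - 11*k - 10), so s_k = R(k)·t_k = 2**k*(k**3 - 4*k**2 - k - 2).
Δs = 2**k*(k**3 + 2*k**2 - 11*k - 10), as required.
Sum = s_(11) − s_(3); s_(11) = 1708032, s_(3) = -112 ⇒ 1708144.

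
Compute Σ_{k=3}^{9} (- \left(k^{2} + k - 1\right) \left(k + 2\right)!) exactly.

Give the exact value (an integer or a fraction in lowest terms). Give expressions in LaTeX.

Σ = -3832012680

Compute t_(k+1)/t_k: get (k + 3)*(k + (k + 1)**2)/(k**2 + k - 1).
A = k + 3, B = 1, C = k**2 + k - 1.
Set up (k + 3)·f(k+1) − (1)·f(k) − (k**2 + k - 1) = 0.
deg f ≤ 1 (via 1,0,2).
A polynomial solution: f(k) = k - 2.
So s_k = (B(k−1)f/C)·t_k = ((k - 2)/(k**2 + k - 1))·t_k = -(k - 2)*factorial(k + 2).
s_(k+1) − s_k = -(k**2 + k - 1)*factorial(k + 2) = t_k.
Telescoping: Σ = s_(10) − s_(3) = -3832012800 − (-120) = -3832012680.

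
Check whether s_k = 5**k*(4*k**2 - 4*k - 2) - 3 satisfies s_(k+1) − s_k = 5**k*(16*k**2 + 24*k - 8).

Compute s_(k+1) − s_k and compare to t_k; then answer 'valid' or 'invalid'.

s_(k+1) = 5**(k + 1)*(-4*k + 4*(k + 1)**2 - 6) - 3
s_(k+1) − s_k = 5**k*(16*k**2 + 24*k - 8)
(s_(k+1) − s_k) − t_k = 0

valid; difference matches t_k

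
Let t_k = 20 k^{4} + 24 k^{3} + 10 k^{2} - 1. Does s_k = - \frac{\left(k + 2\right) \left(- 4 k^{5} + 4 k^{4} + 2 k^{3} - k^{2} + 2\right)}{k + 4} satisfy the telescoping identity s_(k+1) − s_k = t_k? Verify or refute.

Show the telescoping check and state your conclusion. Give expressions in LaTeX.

s_(k+1) = (4*k**6 + 28*k**5 + 70*k**4 + 77*k**3 + 33*k**2 - 3*k - 9)/(k + 5)
s_(k+1) − s_k = (20*k**6 + 172*k**5 + 410*k**4 + 354*k**3 + 121*k**2 - 7*k - 16)/(k**2 + 9*k + 20)
(s_(k+1) − s_k) − t_k = 2*(-16*k**5 - 108*k**4 - 108*k**3 - 39*k**2 + k + 2)/(k**2 + 9*k + 20)

Invalid: residual \frac{2 \left(- 16 k^{5} - 108 k^{4} - 108 k^{3} - 39 k^{2} + k + 2\right)}{k^{2} + 9 k + 20} ≠ 0.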